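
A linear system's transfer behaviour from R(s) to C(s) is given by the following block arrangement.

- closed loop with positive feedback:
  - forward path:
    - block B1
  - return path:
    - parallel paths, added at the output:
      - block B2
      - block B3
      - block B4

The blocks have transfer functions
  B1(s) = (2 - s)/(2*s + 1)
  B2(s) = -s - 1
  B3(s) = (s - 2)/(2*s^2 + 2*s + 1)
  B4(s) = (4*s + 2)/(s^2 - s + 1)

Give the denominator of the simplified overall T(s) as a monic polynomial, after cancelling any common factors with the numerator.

1. combine B2, B3, B4 in parallel; result (-2*s^5 - 2*s^4 + 8*s^3 + 7*s^2 + 9*s - 1)/(2*s^4 + s^2 + s + 1)
2. feedback reduction of B1, (B2+B3+B4); result (2*s^5 - 4*s^4 + s^3 - s^2 - s - 2)/(2*s^6 - 6*s^5 - 14*s^4 + 7*s^3 + 2*s^2 + 16*s - 3)
T(s) is the step-2 result (common factors already cancelled). Leading coefficient of the denominator: 2. Divide through by 2 for the monic polynomial.

Hence the answer: s^6 - 3*s^5 - 7*s^4 + 7*s^3/2 + s^2 + 8*s - 3/2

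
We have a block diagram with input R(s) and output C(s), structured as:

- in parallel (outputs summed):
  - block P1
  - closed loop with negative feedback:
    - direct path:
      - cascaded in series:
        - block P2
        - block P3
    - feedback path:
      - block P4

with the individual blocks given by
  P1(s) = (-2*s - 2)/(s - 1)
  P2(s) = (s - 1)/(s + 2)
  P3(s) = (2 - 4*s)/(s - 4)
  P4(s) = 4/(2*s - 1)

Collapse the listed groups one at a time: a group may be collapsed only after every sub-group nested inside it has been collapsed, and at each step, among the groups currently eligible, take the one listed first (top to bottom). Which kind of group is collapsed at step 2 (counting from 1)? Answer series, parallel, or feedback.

Step 1 - combine P2, P3 in series
Step 2 - apply the feedback formula to (P2*P3), P4
Step 3 - sum the parallel branches P1, [(P2*P3)/(1+(P2*P3)*P4)]
Step 2 collapses a feedback group.

Hence the answer: feedback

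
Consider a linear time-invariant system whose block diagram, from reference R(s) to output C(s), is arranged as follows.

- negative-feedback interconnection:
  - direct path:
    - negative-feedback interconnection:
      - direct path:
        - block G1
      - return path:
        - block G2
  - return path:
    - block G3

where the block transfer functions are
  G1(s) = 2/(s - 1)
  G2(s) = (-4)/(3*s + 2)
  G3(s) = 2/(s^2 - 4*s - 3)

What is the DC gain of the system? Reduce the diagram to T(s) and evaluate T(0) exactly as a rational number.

Step 1. close the feedback loop around G1, G2: (6*s + 4)/(3*s^2 - s - 10)
Step 2. feedback reduction of [G1/(1+G1*G2)], G3: (6*s^3 - 20*s^2 - 34*s - 12)/(3*s^4 - 13*s^3 - 15*s^2 + 55*s + 38)
DC gain: substitute s = 0 into T(s) from step 2: T(0) = -12/38 = -6/19.

Therefore the answer is -6/19.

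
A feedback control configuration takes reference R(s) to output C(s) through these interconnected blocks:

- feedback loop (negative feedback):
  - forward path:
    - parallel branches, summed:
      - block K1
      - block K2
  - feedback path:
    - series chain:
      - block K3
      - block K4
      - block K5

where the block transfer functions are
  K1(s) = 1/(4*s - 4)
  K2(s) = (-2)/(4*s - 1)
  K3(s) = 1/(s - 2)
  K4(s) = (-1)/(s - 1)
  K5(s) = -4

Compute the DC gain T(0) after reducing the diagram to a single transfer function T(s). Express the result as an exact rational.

1. add K1, K2 (parallel): (7 - 4*s)/(16*s^2 - 20*s + 4)
2. series reduction of K3, K4, K5: 4/(s^2 - 3*s + 2)
3. apply the feedback formula to (K1+K2), (K3*K4*K5): (-4*s^3 + 19*s^2 - 29*s + 14)/(16*s^4 - 68*s^3 + 96*s^2 - 68*s + 36)
That last expression is T(s); at s = 0 only the constant terms survive, so T(0) = 14/36 = 7/18.

Therefore the answer is 7/18.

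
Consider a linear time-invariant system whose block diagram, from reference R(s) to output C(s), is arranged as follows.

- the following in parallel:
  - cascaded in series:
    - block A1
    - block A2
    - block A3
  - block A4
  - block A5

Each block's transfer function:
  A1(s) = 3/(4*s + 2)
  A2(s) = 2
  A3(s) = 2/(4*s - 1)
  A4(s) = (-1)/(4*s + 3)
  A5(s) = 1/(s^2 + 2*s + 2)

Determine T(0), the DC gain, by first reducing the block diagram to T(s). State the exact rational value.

Step 1: reduce the series chain A1, A2, A3 -> 6/(8*s^2 + 2*s - 1)
Step 2: parallel reduction of (A1*A2*A3), A4, A5 -> (-8*s^4 + 38*s^3 + 79*s^2 + 84*s + 35)/(32*s^5 + 96*s^4 + 130*s^3 + 65*s^2 - 2*s - 6)
That last expression is T(s); at s = 0 only the constant terms survive, so T(0) = 35/(-6) = -35/6.

Therefore the answer is -35/6.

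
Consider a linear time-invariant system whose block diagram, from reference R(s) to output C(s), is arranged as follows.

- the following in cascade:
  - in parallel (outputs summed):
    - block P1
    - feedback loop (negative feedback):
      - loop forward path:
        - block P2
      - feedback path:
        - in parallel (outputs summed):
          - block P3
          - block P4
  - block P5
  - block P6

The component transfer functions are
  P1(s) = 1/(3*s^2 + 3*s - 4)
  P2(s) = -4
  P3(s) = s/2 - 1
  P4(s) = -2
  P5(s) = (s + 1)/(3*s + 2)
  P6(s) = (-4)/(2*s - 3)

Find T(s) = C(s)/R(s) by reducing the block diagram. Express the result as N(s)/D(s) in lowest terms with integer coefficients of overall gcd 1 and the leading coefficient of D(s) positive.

Step 1: add P3, P4 (parallel) -> s/2 - 3
Step 2: feedback reduction of P2, (P3+P4) -> 4/(2*s - 13)
Step 3: sum the parallel branches P1, [P2/(1+P2*(P3+P4))] -> (12*s^2 + 14*s - 29)/(6*s^3 - 33*s^2 - 47*s + 52)
Step 4: combine (P1+[P2/(1+P2*(P3+P4))]), P5, P6 in series; the result is T(s) itself (integer coefficients, no common factor, positive leading denominator coefficient)

Therefore the answer is (-48*s^3 - 104*s^2 + 60*s + 116)/(36*s^5 - 228*s^4 - 153*s^3 + 745*s^2 + 22*s - 312).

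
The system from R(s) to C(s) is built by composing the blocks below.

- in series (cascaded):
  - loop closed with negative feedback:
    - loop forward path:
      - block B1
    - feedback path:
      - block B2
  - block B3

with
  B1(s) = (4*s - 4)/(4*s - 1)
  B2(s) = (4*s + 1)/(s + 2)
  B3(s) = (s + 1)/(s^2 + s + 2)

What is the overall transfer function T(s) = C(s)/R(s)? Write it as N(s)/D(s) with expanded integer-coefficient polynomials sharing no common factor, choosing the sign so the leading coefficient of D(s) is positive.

Reducing step by step:

Step 1. reduce the feedback loop with forward B1 and return B2: (4*s^2 + 4*s - 8)/(20*s^2 - 5*s - 6)
Step 2. multiply [B1/(1+B1*B2)], B3 (series); the result is T(s) itself (integer coefficients, no common factor, positive leading denominator coefficient)

Answer: (4*s^3 + 8*s^2 - 4*s - 8)/(20*s^4 + 15*s^3 + 29*s^2 - 16*s - 12)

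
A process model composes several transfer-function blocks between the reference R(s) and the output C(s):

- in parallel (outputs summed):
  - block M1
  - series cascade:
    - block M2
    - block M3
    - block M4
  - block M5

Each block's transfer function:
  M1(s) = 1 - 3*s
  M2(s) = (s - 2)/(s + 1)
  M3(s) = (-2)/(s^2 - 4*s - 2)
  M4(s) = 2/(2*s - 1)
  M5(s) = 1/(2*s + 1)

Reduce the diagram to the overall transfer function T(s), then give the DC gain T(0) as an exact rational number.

Answer: 6

Working:
(1) series reduction of M2, M3, M4 gives (8 - 4*s)/(2*s^4 - 7*s^3 - 9*s^2 + 2*s + 2)
(2) sum the parallel branches M1, (M2*M3*M4), M5 gives (-12*s^6 + 40*s^5 + 65*s^4 - 17*s^3 - 40*s^2 + 14*s + 12)/(4*s^5 - 12*s^4 - 25*s^3 - 5*s^2 + 6*s + 2)
DC gain: substitute s = 0 into T(s) from step 2: T(0) = 12/2 = 6.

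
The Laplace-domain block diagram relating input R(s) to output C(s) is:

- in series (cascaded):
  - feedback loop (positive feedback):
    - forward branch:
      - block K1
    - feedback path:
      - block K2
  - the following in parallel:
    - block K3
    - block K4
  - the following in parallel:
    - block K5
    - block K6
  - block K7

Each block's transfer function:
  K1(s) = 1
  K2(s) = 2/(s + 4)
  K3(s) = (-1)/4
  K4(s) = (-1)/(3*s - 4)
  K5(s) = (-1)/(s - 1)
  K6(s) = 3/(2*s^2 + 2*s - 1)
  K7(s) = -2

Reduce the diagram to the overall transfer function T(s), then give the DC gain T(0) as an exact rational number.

Reducing step by step:

Step 1 - collapse the loop (K1 forward, K2 return): (s + 4)/(s + 2)
Step 2 - combine K3, K4 in parallel: (-3*s)/(12*s - 16)
Step 3 - add K5, K6 (parallel): (-2*s^2 + s - 2)/(2*s^3 - 3*s + 1)
Step 4 - combine [K1/(1-K1*K2)], (K3+K4), (K5+K6), K7 in series: (-6*s^4 - 21*s^3 + 6*s^2 - 24*s)/(12*s^5 + 8*s^4 - 50*s^3 - 6*s^2 + 52*s - 16)
DC gain: substitute s = 0 into T(s) from step 4: T(0) = 0/(-16) = 0.

Answer: 0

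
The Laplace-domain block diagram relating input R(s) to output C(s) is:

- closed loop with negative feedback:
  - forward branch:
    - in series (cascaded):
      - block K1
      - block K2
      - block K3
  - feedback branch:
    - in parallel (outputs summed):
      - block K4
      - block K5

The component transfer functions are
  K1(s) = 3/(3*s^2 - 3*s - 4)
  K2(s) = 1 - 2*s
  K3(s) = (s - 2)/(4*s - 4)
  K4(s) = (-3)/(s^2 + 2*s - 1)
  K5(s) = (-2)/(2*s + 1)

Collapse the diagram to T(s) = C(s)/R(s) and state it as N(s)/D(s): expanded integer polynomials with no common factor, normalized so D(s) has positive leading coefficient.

Step 1. combine K1, K2, K3 in series; result (-6*s^2 + 15*s - 6)/(12*s^3 - 24*s^2 - 4*s + 16)
Step 2. combine K4, K5 in parallel; result (-2*s^2 - 10*s - 1)/(2*s^3 + 5*s^2 - 1)
Step 3. close the feedback loop around (K1*K2*K3), (K4+K5), giving the overall T(s)

Therefore the answer is (-12*s^5 + 63*s^3 - 24*s^2 - 15*s + 6)/(24*s^6 + 12*s^5 - 116*s^4 + 30*s^3 - 28*s^2 + 49*s - 10).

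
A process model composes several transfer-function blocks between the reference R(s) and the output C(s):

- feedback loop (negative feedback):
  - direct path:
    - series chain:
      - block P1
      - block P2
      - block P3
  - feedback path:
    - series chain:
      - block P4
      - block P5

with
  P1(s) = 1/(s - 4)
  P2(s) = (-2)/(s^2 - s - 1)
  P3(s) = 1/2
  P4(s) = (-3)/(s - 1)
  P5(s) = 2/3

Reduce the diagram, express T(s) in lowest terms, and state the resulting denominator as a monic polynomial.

The answer is s^4 - 6*s^3 + 8*s^2 + s - 2.

Reasoning:
Step 1: multiply P1, P2, P3 (series) gives (-1)/(s^3 - 5*s^2 + 3*s + 4)
Step 2: combine P4, P5 in series gives (-2)/(s - 1)
Step 3: reduce the feedback loop with forward (P1*P2*P3) and return (P4*P5) gives (1 - s)/(s^4 - 6*s^3 + 8*s^2 + s - 2)
T(s) is the step-3 result (common factors already cancelled). Leading coefficient of the denominator: 1, so no rescaling is needed.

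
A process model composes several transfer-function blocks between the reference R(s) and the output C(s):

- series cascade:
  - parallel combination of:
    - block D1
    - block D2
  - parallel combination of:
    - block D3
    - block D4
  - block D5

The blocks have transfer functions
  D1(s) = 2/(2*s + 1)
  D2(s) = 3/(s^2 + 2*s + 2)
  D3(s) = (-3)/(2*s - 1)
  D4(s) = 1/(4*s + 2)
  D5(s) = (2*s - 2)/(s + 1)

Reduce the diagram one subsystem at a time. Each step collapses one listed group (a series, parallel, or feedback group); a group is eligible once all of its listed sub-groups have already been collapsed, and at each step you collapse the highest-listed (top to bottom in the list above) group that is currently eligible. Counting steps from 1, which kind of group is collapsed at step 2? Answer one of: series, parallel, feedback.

Reducing step by step:

Step 1. add D1, D2 (parallel)
Step 2. reduce the parallel group D3, D4
Step 3. reduce the series chain (D1+D2), (D3+D4), D5
The group at step 2 is a parallel group.

Answer: parallel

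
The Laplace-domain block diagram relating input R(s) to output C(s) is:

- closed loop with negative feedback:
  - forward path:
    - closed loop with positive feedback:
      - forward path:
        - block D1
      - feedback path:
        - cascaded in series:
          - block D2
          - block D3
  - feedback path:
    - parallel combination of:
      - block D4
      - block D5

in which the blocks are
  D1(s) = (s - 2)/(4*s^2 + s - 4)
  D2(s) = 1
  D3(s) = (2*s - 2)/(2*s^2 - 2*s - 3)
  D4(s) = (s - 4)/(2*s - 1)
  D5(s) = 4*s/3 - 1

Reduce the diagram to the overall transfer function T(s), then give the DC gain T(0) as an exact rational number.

Step 1: reduce the series chain D2, D3, giving (2*s - 2)/(2*s^2 - 2*s - 3)
Step 2: collapse the loop (D1 forward, (D2*D3) return), giving (2*s^3 - 6*s^2 + s + 6)/(8*s^4 - 6*s^3 - 24*s^2 + 11*s + 8)
Step 3: combine D4, D5 in parallel, giving (8*s^2 - 7*s - 9)/(6*s - 3)
Step 4: collapse the loop ([D1/(1-D1*(D2*D3))] forward, (D4+D5) return), giving (12*s^4 - 42*s^3 + 24*s^2 + 33*s - 18)/(64*s^5 - 122*s^4 - 94*s^3 + 233*s^2 - 36*s - 78)
Evaluating the step-4 result (the overall T(s)) at s = 0 gives T(0) = -18/(-78) = 3/13.

Therefore the answer is 3/13.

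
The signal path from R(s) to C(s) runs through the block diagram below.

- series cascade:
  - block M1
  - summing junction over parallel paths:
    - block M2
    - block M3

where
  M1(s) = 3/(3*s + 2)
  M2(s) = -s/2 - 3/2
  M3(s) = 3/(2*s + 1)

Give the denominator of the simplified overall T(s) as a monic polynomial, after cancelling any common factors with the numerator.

(1) parallel reduction of M2, M3, giving (-2*s^2 - 7*s + 3)/(4*s + 2)
(2) series reduction of M1, (M2+M3), giving (-6*s^2 - 21*s + 9)/(12*s^2 + 14*s + 4)
T(s) is the step-2 result (common factors already cancelled). Leading coefficient of the denominator: 12. Divide through by 12 for the monic polynomial.

Therefore the answer is s^2 + 7*s/6 + 1/3.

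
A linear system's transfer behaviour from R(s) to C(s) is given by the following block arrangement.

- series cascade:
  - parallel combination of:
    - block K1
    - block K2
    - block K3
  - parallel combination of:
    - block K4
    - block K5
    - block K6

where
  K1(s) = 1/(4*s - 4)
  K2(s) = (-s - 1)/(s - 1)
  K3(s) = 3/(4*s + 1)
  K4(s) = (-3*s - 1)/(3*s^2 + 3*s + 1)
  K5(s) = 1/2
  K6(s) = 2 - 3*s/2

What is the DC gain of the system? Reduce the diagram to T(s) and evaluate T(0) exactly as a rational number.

(1) parallel reduction of K1, K2, K3: (-16*s^2 - 4*s - 15)/(16*s^2 - 12*s - 4)
(2) reduce the parallel group K4, K5, K6: (-9*s^3 + 6*s^2 + 6*s + 3)/(6*s^2 + 6*s + 2)
(3) series reduction of (K1+K2+K3), (K4+K5+K6): (144*s^5 - 60*s^4 + 15*s^3 - 162*s^2 - 102*s - 45)/(96*s^4 + 24*s^3 - 64*s^2 - 48*s - 8)
The step-3 result is T(s). Setting s = 0: T(0) = -45/(-8) = 45/8.

Therefore the answer is 45/8.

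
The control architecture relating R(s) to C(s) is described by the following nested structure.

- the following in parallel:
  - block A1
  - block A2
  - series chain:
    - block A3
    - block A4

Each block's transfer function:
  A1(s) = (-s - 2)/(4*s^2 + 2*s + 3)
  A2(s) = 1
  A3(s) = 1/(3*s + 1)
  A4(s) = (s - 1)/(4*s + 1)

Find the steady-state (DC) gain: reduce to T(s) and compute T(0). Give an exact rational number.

[1] multiply A3, A4 (series): (s - 1)/(12*s^2 + 7*s + 1)
[2] add A1, A2, (A3*A4) (parallel): (48*s^4 + 44*s^3 + 21*s^2 + 9*s - 2)/(48*s^4 + 52*s^3 + 54*s^2 + 23*s + 3)
The step-2 result is T(s). Setting s = 0: T(0) = -2/3.

Final answer: -2/3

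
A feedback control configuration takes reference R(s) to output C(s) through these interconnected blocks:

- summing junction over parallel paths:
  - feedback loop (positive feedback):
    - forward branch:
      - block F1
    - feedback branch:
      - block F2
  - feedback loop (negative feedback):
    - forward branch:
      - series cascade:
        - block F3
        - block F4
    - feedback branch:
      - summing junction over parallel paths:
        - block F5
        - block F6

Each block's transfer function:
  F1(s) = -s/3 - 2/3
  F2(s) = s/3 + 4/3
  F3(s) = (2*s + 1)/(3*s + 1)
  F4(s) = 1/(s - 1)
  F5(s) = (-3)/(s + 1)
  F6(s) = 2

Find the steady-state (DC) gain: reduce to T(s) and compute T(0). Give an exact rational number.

Reducing step by step:

Step 1 - close the feedback loop around F1, F2; result (-3*s - 6)/(s^2 + 6*s + 17)
Step 2 - series reduction of F3, F4; result (2*s + 1)/(3*s^2 - 2*s - 1)
Step 3 - combine F5, F6 in parallel; result (2*s - 1)/(s + 1)
Step 4 - collapse the loop ((F3*F4) forward, (F5+F6) return); result (2*s^2 + 3*s + 1)/(3*s^3 + 5*s^2 - 3*s - 2)
Step 5 - add [F1/(1-F1*F2)], [(F3*F4)/(1+(F3*F4)*(F5+F6))] (parallel); result (-7*s^4 - 18*s^3 + 32*s^2 + 81*s + 29)/(3*s^5 + 23*s^4 + 78*s^3 + 65*s^2 - 63*s - 34)
Evaluating the step-5 result (the overall T(s)) at s = 0 gives T(0) = 29/(-34) = -29/34.

Answer: -29/34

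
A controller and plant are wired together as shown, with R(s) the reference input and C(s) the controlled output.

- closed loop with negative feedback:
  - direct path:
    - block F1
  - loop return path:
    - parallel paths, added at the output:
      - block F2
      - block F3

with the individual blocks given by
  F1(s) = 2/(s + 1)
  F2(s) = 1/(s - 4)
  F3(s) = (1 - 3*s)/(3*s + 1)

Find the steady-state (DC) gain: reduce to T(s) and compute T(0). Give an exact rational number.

Reducing step by step:

Step 1: parallel reduction of F2, F3 -> (-3*s^2 + 16*s - 3)/(3*s^2 - 11*s - 4)
Step 2: apply the feedback formula to F1, (F2+F3) -> (6*s^2 - 22*s - 8)/(3*s^3 - 14*s^2 + 17*s - 10)
Step 2 gives the overall T(s). Then T(0) = -8/(-10) = 4/5.

Answer: 4/5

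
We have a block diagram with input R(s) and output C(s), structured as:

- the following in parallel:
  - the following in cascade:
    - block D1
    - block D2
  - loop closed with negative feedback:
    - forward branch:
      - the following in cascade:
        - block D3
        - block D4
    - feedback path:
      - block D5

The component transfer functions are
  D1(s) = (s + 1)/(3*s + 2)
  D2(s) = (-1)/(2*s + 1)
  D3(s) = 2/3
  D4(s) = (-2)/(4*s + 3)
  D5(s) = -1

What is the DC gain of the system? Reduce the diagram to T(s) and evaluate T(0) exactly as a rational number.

First reduce the diagram to T(s).

1. reduce the series chain D1, D2 = (-s - 1)/(6*s^2 + 7*s + 2)
2. reduce the series chain D3, D4 = (-4)/(12*s + 9)
3. collapse the loop ((D3*D4) forward, D5 return) = (-4)/(12*s + 13)
4. combine (D1*D2), [(D3*D4)/(1+(D3*D4)*D5)] in parallel = (-36*s^2 - 53*s - 21)/(72*s^3 + 162*s^2 + 115*s + 26)
Step 4 gives the overall T(s). Then T(0) = -21/26.

Answer: -21/26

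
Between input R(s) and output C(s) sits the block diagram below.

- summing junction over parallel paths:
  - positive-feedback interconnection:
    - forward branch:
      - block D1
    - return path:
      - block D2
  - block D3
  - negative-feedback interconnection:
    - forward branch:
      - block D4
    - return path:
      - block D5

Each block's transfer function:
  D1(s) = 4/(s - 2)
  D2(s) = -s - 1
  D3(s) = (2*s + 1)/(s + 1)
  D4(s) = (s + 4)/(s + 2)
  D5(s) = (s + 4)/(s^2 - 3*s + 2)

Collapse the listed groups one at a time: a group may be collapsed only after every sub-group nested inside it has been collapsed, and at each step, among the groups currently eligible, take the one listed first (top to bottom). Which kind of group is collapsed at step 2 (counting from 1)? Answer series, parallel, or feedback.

Step 1 - apply the feedback formula to D1, D2
Step 2 - feedback reduction of D4, D5
Step 3 - reduce the parallel group [D1/(1-D1*D2)], D3, [D4/(1+D4*D5)]
Step 2 collapses a feedback group.

Hence the answer: feedback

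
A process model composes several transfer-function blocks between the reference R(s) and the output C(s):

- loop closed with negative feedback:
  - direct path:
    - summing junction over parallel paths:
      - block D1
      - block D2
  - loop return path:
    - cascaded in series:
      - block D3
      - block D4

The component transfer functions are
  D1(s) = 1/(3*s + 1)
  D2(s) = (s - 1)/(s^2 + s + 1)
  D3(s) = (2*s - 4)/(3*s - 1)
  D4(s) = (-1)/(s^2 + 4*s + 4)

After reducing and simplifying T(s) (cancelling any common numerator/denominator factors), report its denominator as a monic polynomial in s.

Reducing step by step:

Step 1: sum the parallel branches D1, D2 gives (4*s^2 - s)/(3*s^3 + 4*s^2 + 4*s + 1)
Step 2: combine D3, D4 in series gives (4 - 2*s)/(3*s^3 + 11*s^2 + 8*s - 4)
Step 3: reduce the feedback loop with forward (D1+D2) and return (D3*D4) gives (12*s^5 + 41*s^4 + 21*s^3 - 24*s^2 + 4*s)/(9*s^6 + 45*s^5 + 80*s^4 + 59*s^3 + 45*s^2 - 12*s - 4)
T(s) is the step-3 result (common factors already cancelled). Leading coefficient of the denominator: 9. Divide through by 9 for the monic polynomial.

Answer: s^6 + 5*s^5 + 80*s^4/9 + 59*s^3/9 + 5*s^2 - 4*s/3 - 4/9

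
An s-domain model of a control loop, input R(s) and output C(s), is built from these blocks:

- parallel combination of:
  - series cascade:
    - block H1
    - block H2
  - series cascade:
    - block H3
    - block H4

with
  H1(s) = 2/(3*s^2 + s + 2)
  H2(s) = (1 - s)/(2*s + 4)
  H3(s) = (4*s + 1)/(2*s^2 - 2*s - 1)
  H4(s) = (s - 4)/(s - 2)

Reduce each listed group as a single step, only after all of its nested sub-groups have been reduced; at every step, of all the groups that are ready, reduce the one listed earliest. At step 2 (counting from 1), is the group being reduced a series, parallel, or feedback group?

Step 1. series reduction of H1, H2
Step 2. combine H3, H4 in series
Step 3. add (H1*H2), (H3*H4) (parallel)
At step 2 the group reduced is series.

Final answer: series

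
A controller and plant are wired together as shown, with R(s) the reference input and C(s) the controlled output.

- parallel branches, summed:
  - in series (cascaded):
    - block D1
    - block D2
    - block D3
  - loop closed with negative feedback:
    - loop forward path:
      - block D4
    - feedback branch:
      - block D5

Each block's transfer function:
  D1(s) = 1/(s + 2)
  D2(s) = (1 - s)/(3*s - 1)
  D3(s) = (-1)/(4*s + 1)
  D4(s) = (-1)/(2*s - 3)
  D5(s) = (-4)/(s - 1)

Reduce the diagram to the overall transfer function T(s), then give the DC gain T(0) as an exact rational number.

Step 1. series reduction of D1, D2, D3 = (s - 1)/(12*s^3 + 23*s^2 - 3*s - 2)
Step 2. reduce the feedback loop with forward D4 and return D5 = (1 - s)/(2*s^2 - 5*s + 7)
Step 3. reduce the parallel group (D1*D2*D3), [D4/(1+D4*D5)] = (-12*s^4 - 9*s^3 + 19*s^2 + 11*s - 9)/(24*s^5 - 14*s^4 - 37*s^3 + 172*s^2 - 11*s - 14)
DC gain: substitute s = 0 into T(s) from step 3: T(0) = -9/(-14) = 9/14.

Therefore the answer is 9/14.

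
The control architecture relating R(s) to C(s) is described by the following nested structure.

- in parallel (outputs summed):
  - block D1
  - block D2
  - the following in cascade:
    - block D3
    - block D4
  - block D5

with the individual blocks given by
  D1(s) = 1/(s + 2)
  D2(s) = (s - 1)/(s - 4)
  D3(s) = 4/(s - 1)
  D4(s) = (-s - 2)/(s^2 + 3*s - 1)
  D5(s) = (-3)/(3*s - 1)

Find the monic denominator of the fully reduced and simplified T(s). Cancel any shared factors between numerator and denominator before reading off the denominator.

First reduce the diagram to T(s).

[1] cascade D3, D4 -> (-4*s - 8)/(s^3 + 2*s^2 - 4*s + 1)
[2] sum the parallel branches D1, D2, (D3*D4), D5 -> (3*s^6 + 8*s^5 - 34*s^4 + s^3 + 262*s^2 + 10*s - 34)/(3*s^6 - s^5 - 48*s^4 - 5*s^3 + 97*s^2 - 54*s + 8)
The result of step 2 is T(s) in lowest terms. Its denominator has leading coefficient 3; dividing the denominator through by 3 makes it monic.

Answer: s^6 - s^5/3 - 16*s^4 - 5*s^3/3 + 97*s^2/3 - 18*s + 8/3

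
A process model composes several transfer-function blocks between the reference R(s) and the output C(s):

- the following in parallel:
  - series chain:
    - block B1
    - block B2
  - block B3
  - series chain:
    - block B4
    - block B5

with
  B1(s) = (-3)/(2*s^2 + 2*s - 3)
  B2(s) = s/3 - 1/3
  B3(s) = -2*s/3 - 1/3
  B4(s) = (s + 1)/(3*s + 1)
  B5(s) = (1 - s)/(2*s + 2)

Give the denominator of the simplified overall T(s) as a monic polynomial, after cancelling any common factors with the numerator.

Step 1. series reduction of B1, B2 -> (1 - s)/(2*s^2 + 2*s - 3)
Step 2. combine B4, B5 in series -> (1 - s)/(6*s + 2)
Step 3. parallel reduction of (B1*B2), B3, (B4*B5) -> (-24*s^4 - 50*s^3 - 6*s^2 + 53*s + 3)/(36*s^3 + 48*s^2 - 42*s - 18)
T(s) is the step-3 result (common factors already cancelled). Leading coefficient of the denominator: 36. Divide through by 36 for the monic polynomial.

Answer: s^3 + 4*s^2/3 - 7*s/6 - 1/2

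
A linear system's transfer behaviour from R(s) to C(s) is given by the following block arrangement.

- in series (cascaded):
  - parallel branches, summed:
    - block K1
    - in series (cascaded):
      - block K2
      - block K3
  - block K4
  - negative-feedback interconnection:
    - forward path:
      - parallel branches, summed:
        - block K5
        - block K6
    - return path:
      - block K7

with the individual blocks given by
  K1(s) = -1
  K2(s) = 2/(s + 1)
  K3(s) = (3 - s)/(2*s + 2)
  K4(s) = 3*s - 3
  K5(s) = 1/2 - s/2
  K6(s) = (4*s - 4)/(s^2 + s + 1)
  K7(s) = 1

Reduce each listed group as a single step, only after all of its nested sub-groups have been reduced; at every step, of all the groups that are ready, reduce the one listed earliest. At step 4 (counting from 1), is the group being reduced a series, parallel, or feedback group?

Step 1 - combine K2, K3 in series
Step 2 - combine K1, (K2*K3) in parallel
Step 3 - sum the parallel branches K5, K6
Step 4 - apply the feedback formula to (K5+K6), K7
Step 5 - reduce the series chain (K1+(K2*K3)), K4, [(K5+K6)/(1+(K5+K6)*K7)]
At step 4 the group reduced is feedback.

Therefore the answer is feedback.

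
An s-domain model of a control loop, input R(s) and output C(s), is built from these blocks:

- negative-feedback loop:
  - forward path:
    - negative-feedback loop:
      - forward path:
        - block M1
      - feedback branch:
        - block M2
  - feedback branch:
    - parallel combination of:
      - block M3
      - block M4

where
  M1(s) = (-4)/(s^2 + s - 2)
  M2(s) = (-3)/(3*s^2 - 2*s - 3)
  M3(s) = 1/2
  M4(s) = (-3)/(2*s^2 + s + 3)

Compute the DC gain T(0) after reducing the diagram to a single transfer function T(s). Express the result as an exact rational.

First reduce the diagram to T(s).

Step 1: collapse the loop (M1 forward, M2 return) gives (-12*s^2 + 8*s + 12)/(3*s^4 + s^3 - 11*s^2 + s + 18)
Step 2: combine M3, M4 in parallel gives (2*s^2 + s - 3)/(4*s^2 + 2*s + 6)
Step 3: reduce the feedback loop with forward [M1/(1+M1*M2)] and return (M3+M4) gives (-24*s^4 + 4*s^3 - 4*s^2 + 36*s + 36)/(6*s^6 + 5*s^5 - 24*s^4 - 4*s^3 + 38*s^2 + 15*s + 36)
Step 3 gives the overall T(s). Then T(0) = 36/36 = 1.

Answer: 1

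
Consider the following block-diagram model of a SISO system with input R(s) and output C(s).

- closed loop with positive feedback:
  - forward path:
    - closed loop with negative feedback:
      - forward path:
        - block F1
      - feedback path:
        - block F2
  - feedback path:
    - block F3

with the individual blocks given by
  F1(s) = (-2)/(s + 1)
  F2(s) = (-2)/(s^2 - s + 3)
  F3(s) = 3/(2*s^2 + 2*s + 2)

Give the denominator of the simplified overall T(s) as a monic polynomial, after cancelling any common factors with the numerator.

1. reduce the feedback loop with forward F1 and return F2, giving (-2*s^2 + 2*s - 6)/(s^3 + 2*s + 7)
2. apply the feedback formula to [F1/(1+F1*F2)], F3, giving (-2*s^4 - 6*s^2 - 4*s - 6)/(s^5 + s^4 + 3*s^3 + 12*s^2 + 6*s + 16)
No further cancellation is possible in the step-2 result, so that is T(s). Its denominator is already monic.

Answer: s^5 + s^4 + 3*s^3 + 12*s^2 + 6*s + 16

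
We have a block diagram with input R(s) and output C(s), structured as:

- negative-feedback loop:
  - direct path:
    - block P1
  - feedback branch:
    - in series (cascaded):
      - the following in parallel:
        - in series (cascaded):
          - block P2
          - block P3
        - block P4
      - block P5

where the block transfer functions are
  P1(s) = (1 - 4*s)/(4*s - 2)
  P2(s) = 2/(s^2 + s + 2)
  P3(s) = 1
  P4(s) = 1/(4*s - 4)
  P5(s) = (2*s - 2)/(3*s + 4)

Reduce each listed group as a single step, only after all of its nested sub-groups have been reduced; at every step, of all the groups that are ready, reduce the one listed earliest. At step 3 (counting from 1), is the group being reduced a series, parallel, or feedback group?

Reducing step by step:

Step 1. multiply P2, P3 (series)
Step 2. combine (P2*P3), P4 in parallel
Step 3. reduce the series chain ((P2*P3)+P4), P5
Step 4. collapse the loop (P1 forward, (((P2*P3)+P4)*P5) return)
At step 3 the group reduced is series.

Answer: series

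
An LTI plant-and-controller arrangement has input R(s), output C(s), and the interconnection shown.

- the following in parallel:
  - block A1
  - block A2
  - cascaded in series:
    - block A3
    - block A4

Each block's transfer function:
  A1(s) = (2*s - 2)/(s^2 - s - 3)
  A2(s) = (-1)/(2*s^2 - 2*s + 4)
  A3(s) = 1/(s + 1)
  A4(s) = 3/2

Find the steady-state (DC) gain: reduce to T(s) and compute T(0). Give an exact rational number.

Answer: 23/12

Working:
[1] combine A3, A4 in series -> 3/(2*s + 2)
[2] add A1, A2, (A3*A4) (parallel) -> (7*s^4 - 11*s^3 + 4*s^2 + 11*s - 23)/(2*s^5 - 2*s^4 - 4*s^3 + 2*s^2 - 10*s - 12)
The step-2 result is T(s). Setting s = 0: T(0) = -23/(-12) = 23/12.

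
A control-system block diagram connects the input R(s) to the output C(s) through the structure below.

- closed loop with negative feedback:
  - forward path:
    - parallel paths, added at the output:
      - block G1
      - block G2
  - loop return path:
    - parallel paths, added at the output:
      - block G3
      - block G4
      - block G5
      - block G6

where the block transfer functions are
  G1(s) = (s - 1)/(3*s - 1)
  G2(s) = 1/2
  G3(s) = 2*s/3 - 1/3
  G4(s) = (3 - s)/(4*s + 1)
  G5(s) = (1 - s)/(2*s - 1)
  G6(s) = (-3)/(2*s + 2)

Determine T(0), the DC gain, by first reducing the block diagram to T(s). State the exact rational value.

(1) sum the parallel branches G1, G2 gives (5*s - 3)/(6*s - 2)
(2) sum the parallel branches G3, G4, G5, G6 gives (32*s^4 - 28*s^3 - 72*s^2 + 68*s - 1)/(48*s^3 + 36*s^2 - 18*s - 6)
(3) close the feedback loop around (G1+G2), (G3+G4+G5+G6) gives (240*s^4 + 36*s^3 - 198*s^2 + 24*s + 18)/(160*s^5 + 52*s^4 - 156*s^3 + 376*s^2 - 209*s + 15)
DC gain: substitute s = 0 into T(s) from step 3: T(0) = 18/15 = 6/5.

Therefore the answer is 6/5.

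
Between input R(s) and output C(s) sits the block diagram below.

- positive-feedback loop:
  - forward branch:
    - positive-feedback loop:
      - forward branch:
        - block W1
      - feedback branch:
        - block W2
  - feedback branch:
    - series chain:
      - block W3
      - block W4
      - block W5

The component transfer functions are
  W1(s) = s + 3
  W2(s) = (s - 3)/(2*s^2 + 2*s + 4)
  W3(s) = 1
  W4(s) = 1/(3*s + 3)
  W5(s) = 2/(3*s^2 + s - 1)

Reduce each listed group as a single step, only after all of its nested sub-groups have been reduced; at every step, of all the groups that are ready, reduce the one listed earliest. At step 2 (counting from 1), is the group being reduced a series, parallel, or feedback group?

(1) apply the feedback formula to W1, W2
(2) combine W3, W4, W5 in series
(3) close the feedback loop around [W1/(1-W1*W2)], (W3*W4*W5)
Step 2 collapses a series group.

Answer: series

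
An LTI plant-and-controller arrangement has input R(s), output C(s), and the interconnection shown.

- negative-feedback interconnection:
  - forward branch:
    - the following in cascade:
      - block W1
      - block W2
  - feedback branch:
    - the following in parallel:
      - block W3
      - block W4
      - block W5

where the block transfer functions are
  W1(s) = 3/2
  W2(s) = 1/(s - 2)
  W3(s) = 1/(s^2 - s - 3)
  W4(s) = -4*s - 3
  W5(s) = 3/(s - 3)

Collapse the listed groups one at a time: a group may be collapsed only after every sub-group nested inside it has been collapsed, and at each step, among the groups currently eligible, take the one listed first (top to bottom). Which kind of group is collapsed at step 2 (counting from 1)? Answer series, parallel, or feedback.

Step 1. multiply W1, W2 (series)
Step 2. sum the parallel branches W3, W4, W5
Step 3. feedback reduction of (W1*W2), (W3+W4+W5)
So the answer for step 2 is parallel.

Answer: parallel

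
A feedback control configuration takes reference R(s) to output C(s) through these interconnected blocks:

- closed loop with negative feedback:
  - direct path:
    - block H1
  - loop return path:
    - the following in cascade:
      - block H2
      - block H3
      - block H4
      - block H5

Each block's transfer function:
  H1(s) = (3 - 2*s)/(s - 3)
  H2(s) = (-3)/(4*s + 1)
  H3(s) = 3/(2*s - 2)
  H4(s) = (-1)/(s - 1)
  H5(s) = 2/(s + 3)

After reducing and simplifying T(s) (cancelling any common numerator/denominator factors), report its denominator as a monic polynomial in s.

(1) cascade H2, H3, H4, H5, giving 9/(4*s^4 + 5*s^3 - 19*s^2 + 7*s + 3)
(2) close the feedback loop around H1, (H2*H3*H4*H5), giving (-8*s^5 + 2*s^4 + 53*s^3 - 71*s^2 + 15*s + 9)/(4*s^5 - 7*s^4 - 34*s^3 + 64*s^2 - 36*s + 18)
No further cancellation is possible in the step-2 result, so that is T(s). Its denominator becomes monic after dividing by the leading coefficient 4.

Hence the answer: s^5 - 7*s^4/4 - 17*s^3/2 + 16*s^2 - 9*s + 9/2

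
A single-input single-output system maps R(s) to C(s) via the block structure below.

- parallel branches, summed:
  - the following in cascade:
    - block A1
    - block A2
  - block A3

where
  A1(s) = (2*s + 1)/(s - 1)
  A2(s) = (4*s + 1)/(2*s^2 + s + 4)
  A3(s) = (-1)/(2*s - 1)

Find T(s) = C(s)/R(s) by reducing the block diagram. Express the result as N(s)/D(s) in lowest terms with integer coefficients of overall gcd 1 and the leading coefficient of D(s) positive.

Reducing step by step:

1. combine A1, A2 in series: (8*s^2 + 6*s + 1)/(2*s^3 - s^2 + 3*s - 4)
2. combine (A1*A2), A3 in parallel - this is the overall T(s), already in the required normalized form

Answer: (14*s^3 + 5*s^2 - 7*s + 3)/(4*s^4 - 4*s^3 + 7*s^2 - 11*s + 4)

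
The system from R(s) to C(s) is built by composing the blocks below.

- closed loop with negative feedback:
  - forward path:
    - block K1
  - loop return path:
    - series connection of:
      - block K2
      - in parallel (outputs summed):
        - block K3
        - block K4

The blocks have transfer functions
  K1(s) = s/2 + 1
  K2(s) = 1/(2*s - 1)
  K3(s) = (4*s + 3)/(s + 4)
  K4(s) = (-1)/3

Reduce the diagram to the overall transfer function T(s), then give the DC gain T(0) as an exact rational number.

Step 1: add K3, K4 (parallel) gives (11*s + 5)/(3*s + 12)
Step 2: multiply K2, (K3+K4) (series) gives (11*s + 5)/(6*s^2 + 21*s - 12)
Step 3: feedback reduction of K1, (K2*(K3+K4)) gives (6*s^3 + 33*s^2 + 30*s - 24)/(23*s^2 + 69*s - 14)
That last expression is T(s); at s = 0 only the constant terms survive, so T(0) = -24/(-14) = 12/7.

Therefore the answer is 12/7.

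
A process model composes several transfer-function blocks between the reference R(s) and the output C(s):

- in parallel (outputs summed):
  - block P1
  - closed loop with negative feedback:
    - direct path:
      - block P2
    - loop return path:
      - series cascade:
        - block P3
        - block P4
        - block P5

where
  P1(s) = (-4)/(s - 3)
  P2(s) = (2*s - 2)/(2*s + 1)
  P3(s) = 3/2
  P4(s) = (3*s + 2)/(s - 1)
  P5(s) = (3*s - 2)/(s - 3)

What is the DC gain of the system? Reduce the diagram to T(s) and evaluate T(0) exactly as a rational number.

First reduce the diagram to T(s).

Step 1. reduce the series chain P3, P4, P5 gives (27*s^2 - 12)/(2*s^2 - 8*s + 6)
Step 2. feedback reduction of P2, (P3*P4*P5) gives (2*s^2 - 8*s + 6)/(29*s^2 - 5*s - 15)
Step 3. reduce the parallel group P1, [P2/(1+P2*(P3*P4*P5))] gives (2*s^3 - 130*s^2 + 50*s + 42)/(29*s^3 - 92*s^2 + 45)
Evaluating the step-3 result (the overall T(s)) at s = 0 gives T(0) = 42/45 = 14/15.

Answer: 14/15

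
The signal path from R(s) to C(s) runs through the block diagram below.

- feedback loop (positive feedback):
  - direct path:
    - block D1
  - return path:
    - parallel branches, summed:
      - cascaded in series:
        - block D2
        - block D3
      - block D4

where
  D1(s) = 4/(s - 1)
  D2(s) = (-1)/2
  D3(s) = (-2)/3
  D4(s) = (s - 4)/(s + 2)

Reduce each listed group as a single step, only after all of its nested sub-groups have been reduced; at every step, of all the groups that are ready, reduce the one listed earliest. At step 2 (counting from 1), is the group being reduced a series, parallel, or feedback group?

Reducing step by step:

[1] combine D2, D3 in series
[2] reduce the parallel group (D2*D3), D4
[3] feedback reduction of D1, ((D2*D3)+D4)
So the answer for step 2 is parallel.

Answer: parallel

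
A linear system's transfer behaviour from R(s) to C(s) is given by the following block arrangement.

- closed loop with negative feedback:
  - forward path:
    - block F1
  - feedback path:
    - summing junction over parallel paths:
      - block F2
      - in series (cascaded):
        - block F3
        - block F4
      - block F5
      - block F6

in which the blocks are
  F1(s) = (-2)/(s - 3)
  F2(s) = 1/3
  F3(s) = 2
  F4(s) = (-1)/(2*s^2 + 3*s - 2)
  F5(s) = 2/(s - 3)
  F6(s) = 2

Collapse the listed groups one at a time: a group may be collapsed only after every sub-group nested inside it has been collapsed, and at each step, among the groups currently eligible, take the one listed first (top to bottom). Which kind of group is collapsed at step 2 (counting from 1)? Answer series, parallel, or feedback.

The answer is parallel.

Reasoning:
Step 1 - reduce the series chain F3, F4
Step 2 - parallel reduction of F2, (F3*F4), F5, F6
Step 3 - feedback reduction of F1, (F2+(F3*F4)+F5+F6)
Step 2: parallel.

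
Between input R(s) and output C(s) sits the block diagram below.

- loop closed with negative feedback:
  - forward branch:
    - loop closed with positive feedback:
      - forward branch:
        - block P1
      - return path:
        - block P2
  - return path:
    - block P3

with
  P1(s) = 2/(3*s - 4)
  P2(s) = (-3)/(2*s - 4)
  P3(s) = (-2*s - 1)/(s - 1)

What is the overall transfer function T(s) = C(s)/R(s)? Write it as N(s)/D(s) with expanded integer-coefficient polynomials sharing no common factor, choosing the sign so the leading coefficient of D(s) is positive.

[1] reduce the feedback loop with forward P1 and return P2 gives (2*s - 4)/(3*s^2 - 10*s + 11)
[2] collapse the loop ([P1/(1-P1*P2)] forward, P3 return) - this is the overall T(s), already in the required normalized form

Therefore the answer is (2*s^2 - 6*s + 4)/(3*s^3 - 17*s^2 + 27*s - 7).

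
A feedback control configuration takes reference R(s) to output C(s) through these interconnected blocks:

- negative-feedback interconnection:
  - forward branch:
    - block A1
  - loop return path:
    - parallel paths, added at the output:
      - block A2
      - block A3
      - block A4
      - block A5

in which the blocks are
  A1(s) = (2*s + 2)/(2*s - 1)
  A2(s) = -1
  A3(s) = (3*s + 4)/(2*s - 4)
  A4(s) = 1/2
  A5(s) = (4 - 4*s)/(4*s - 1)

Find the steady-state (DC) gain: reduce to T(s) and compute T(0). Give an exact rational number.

Answer: -1/6

Working:
Step 1 - parallel reduction of A2, A3, A4, A5 -> (23*s - 11)/(4*s^2 - 9*s + 2)
Step 2 - apply the feedback formula to A1, (A2+A3+A4+A5) -> (8*s^3 - 10*s^2 - 14*s + 4)/(8*s^3 + 24*s^2 + 37*s - 24)
Evaluating the step-2 result (the overall T(s)) at s = 0 gives T(0) = 4/(-24) = -1/6.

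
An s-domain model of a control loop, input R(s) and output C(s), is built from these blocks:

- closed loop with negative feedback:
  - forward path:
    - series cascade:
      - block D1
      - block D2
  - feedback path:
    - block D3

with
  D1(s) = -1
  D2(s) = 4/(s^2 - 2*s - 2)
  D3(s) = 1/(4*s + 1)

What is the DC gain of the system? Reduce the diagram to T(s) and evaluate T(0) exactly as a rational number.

First reduce the diagram to T(s).

Step 1. cascade D1, D2: (-4)/(s^2 - 2*s - 2)
Step 2. apply the feedback formula to (D1*D2), D3: (-16*s - 4)/(4*s^3 - 7*s^2 - 10*s - 6)
Step 2 gives the overall T(s). Then T(0) = -4/(-6) = 2/3.

Answer: 2/3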